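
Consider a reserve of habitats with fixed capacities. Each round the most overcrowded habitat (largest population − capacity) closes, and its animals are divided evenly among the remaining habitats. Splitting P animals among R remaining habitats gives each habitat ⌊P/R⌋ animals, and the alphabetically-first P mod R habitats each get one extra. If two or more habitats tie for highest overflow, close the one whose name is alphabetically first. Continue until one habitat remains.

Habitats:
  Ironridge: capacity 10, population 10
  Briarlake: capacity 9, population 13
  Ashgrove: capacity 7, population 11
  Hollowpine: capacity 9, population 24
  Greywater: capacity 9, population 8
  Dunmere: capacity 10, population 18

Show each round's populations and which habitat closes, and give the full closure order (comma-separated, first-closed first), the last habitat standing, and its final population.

Round 1: Ashgrove=11 Briarlake=13 Dunmere=18 Greywater=8 Hollowpine=24 Ironridge=10 → close Hollowpine (overflow 15)
  24÷5 = 4 each, +1 to first 4
Round 2: Ashgrove=16 Briarlake=18 Dunmere=23 Greywater=13 Ironridge=14 → close Dunmere (overflow 13)
  23÷4 = 5 each, +1 to first 3
Round 3: Ashgrove=22 Briarlake=24 Greywater=19 Ironridge=19 → close Ashgrove (overflow 15)
  22÷3 = 7 each, +1 to first 1
Round 4: Briarlake=32 Greywater=26 Ironridge=26 → close Briarlake (overflow 23)
  32÷2 = 16 each, +1 to first 0
Round 5: Greywater=42 Ironridge=42 → close Greywater (overflow 33)
  42÷1 = 42 each, +1 to first 0

Closure order: Hollowpine, Dunmere, Ashgrove, Briarlake, Greywater
Last habitat: Ironridge with 84 animals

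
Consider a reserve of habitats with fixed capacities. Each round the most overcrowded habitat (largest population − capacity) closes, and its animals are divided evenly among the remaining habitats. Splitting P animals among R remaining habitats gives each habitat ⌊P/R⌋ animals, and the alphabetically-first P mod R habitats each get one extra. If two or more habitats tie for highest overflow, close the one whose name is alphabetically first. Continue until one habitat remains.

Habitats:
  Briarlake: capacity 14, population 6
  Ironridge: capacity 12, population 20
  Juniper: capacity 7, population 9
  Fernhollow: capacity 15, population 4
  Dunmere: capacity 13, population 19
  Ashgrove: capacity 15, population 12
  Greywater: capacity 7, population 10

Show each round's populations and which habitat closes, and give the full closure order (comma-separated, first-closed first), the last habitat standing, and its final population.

Closure order: Ironridge, Dunmere, Greywater, Juniper, Ashgrove, Briarlake
Last habitat: Fernhollow with 80 animals

Round 1: Ashgrove=12 Briarlake=6 Dunmere=19 Fernhollow=4 Greywater=10 Ironridge=20 Juniper=9 → close Ironridge (overflow 8)
  20÷6 = 3 each, +1 to first 2
Round 2: Ashgrove=16 Briarlake=10 Dunmere=22 Fernhollow=7 Greywater=13 Juniper=12 → close Dunmere (overflow 9)
  22÷5 = 4 each, +1 to first 2
Round 3: Ashgrove=21 Briarlake=15 Fernhollow=11 Greywater=17 Juniper=16 → close Greywater (overflow 10)
  17÷4 = 4 each, +1 to first 1
Round 4: Ashgrove=26 Briarlake=19 Fernhollow=15 Juniper=20 → close Juniper (overflow 13)
  20÷3 = 6 each, +1 to first 2
Round 5: Ashgrove=33 Briarlake=26 Fernhollow=21 → close Ashgrove (overflow 18)
  33÷2 = 16 each, +1 to first 1
Round 6: Briarlake=43 Fernhollow=37 → close Briarlake (overflow 29)
  43÷1 = 43 each, +1 to first 0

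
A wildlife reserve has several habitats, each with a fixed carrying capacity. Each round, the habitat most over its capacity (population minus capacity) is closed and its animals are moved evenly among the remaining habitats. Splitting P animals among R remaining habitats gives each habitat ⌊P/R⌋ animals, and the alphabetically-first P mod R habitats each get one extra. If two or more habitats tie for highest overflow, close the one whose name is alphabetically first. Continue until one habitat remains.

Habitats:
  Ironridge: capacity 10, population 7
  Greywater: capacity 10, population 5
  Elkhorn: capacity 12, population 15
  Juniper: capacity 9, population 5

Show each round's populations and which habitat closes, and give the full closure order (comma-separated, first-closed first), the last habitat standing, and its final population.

Closure order: Elkhorn, Ironridge, Juniper
Last habitat: Greywater with 32 animals

Round 1: Elkhorn=15 Greywater=5 Ironridge=7 Juniper=5 → close Elkhorn (overflow 3)
  15÷3 = 5 each, +1 to first 0
Round 2: Greywater=10 Ironridge=12 Juniper=10 → close Ironridge (overflow 2)
  12÷2 = 6 each, +1 to first 0
Round 3: Greywater=16 Juniper=16 → close Juniper (overflow 7)
  16÷1 = 16 each, +1 to first 0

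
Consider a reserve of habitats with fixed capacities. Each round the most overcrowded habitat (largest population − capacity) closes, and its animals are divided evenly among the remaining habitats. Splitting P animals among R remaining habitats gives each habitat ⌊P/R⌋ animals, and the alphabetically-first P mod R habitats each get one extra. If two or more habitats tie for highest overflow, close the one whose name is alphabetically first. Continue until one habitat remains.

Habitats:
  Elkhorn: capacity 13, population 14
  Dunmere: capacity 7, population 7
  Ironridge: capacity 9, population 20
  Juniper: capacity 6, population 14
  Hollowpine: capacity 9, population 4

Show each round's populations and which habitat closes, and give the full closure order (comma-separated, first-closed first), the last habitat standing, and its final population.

Closure order: Ironridge, Juniper, Dunmere, Elkhorn
Last habitat: Hollowpine with 59 animals

Round 1: Dunmere=7 Elkhorn=14 Hollowpine=4 Ironridge=20 Juniper=14 → close Ironridge (overflow 11)
  20÷4 = 5 each, +1 to first 0
Round 2: Dunmere=12 Elkhorn=19 Hollowpine=9 Juniper=19 → close Juniper (overflow 13)
  19÷3 = 6 each, +1 to first 1
Round 3: Dunmere=19 Elkhorn=25 Hollowpine=15 → close Dunmere (overflow 12)
  19÷2 = 9 each, +1 to first 1
Round 4: Elkhorn=35 Hollowpine=24 → close Elkhorn (overflow 22)
  35÷1 = 35 each, +1 to first 0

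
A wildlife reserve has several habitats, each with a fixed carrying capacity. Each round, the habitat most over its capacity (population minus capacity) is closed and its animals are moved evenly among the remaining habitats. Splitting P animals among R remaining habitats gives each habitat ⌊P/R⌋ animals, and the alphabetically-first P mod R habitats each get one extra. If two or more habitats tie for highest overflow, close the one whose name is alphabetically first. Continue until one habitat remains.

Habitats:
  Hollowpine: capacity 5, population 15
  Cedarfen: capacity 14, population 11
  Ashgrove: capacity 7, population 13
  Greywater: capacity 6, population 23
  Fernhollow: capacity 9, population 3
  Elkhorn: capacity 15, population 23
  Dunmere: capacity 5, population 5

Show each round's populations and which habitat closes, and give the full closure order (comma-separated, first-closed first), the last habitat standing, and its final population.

Closure order: Greywater, Hollowpine, Elkhorn, Ashgrove, Dunmere, Cedarfen
Last habitat: Fernhollow with 93 animals

Round 1: Ashgrove=13 Cedarfen=11 Dunmere=5 Elkhorn=23 Fernhollow=3 Greywater=23 Hollowpine=15 → close Greywater (overflow 17)
  23÷6 = 3 each, +1 to first 5
Round 2: Ashgrove=17 Cedarfen=15 Dunmere=9 Elkhorn=27 Fernhollow=7 Hollowpine=18 → close Hollowpine (overflow 13)
  18÷5 = 3 each, +1 to first 3
Round 3: Ashgrove=21 Cedarfen=19 Dunmere=13 Elkhorn=30 Fernhollow=10 → close Elkhorn (overflow 15)
  30÷4 = 7 each, +1 to first 2
Round 4: Ashgrove=29 Cedarfen=27 Dunmere=20 Fernhollow=17 → close Ashgrove (overflow 22)
  29÷3 = 9 each, +1 to first 2
Round 5: Cedarfen=37 Dunmere=30 Fernhollow=26 → close Dunmere (overflow 25)
  30÷2 = 15 each, +1 to first 0
Round 6: Cedarfen=52 Fernhollow=41 → close Cedarfen (overflow 38)
  52÷1 = 52 each, +1 to first 0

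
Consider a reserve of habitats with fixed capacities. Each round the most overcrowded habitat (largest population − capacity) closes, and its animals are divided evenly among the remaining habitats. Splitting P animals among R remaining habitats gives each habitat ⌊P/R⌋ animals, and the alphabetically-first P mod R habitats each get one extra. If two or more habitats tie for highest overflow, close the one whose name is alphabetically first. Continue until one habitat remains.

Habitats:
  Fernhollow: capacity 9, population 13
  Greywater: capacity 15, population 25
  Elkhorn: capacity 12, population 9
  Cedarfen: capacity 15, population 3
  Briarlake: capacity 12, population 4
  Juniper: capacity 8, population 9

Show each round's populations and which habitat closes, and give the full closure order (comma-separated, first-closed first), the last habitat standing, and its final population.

Round 1: Briarlake=4 Cedarfen=3 Elkhorn=9 Fernhollow=13 Greywater=25 Juniper=9 → close Greywater (overflow 10)
  25÷5 = 5 each, +1 to first 0
Round 2: Briarlake=9 Cedarfen=8 Elkhorn=14 Fernhollow=18 Juniper=14 → close Fernhollow (overflow 9)
  18÷4 = 4 each, +1 to first 2
Round 3: Briarlake=14 Cedarfen=13 Elkhorn=18 Juniper=18 → close Juniper (overflow 10)
  18÷3 = 6 each, +1 to first 0
Round 4: Briarlake=20 Cedarfen=19 Elkhorn=24 → close Elkhorn (overflow 12)
  24÷2 = 12 each, +1 to first 0
Round 5: Briarlake=32 Cedarfen=31 → close Briarlake (overflow 20)
  32÷1 = 32 each, +1 to first 0

Closure order: Greywater, Fernhollow, Juniper, Elkhorn, Briarlake
Last habitat: Cedarfen with 63 animals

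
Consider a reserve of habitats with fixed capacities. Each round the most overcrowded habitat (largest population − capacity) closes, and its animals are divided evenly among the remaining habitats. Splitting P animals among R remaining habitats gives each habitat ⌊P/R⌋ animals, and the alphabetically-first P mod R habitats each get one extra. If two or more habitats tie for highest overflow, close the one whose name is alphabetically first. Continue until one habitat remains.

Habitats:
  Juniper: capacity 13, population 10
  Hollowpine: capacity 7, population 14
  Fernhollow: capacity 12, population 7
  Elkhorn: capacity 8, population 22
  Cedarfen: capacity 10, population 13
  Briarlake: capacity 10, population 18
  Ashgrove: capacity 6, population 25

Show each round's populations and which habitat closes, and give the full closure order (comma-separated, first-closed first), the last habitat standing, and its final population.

Round 1: Ashgrove=25 Briarlake=18 Cedarfen=13 Elkhorn=22 Fernhollow=7 Hollowpine=14 Juniper=10 → close Ashgrove (overflow 19)
  25÷6 = 4 each, +1 to first 1
Round 2: Briarlake=23 Cedarfen=17 Elkhorn=26 Fernhollow=11 Hollowpine=18 Juniper=14 → close Elkhorn (overflow 18)
  26÷5 = 5 each, +1 to first 1
Round 3: Briarlake=29 Cedarfen=22 Fernhollow=16 Hollowpine=23 Juniper=19 → close Briarlake (overflow 19)
  29÷4 = 7 each, +1 to first 1
Round 4: Cedarfen=30 Fernhollow=23 Hollowpine=30 Juniper=26 → close Hollowpine (overflow 23)
  30÷3 = 10 each, +1 to first 0
Round 5: Cedarfen=40 Fernhollow=33 Juniper=36 → close Cedarfen (overflow 30)
  40÷2 = 20 each, +1 to first 0
Round 6: Fernhollow=53 Juniper=56 → close Juniper (overflow 43)
  56÷1 = 56 each, +1 to first 0

Closure order: Ashgrove, Elkhorn, Briarlake, Hollowpine, Cedarfen, Juniper
Last habitat: Fernhollow with 109 animals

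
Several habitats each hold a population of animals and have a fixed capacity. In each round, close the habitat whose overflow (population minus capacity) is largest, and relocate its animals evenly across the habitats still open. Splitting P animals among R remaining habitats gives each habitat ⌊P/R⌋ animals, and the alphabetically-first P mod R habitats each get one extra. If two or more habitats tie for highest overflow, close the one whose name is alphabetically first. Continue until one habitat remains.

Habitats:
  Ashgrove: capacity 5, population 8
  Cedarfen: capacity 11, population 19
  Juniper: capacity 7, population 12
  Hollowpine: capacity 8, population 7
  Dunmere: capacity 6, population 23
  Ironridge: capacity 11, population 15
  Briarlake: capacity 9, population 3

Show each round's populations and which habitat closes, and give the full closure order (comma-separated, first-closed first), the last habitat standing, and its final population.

Round 1: Ashgrove=8 Briarlake=3 Cedarfen=19 Dunmere=23 Hollowpine=7 Ironridge=15 Juniper=12 → close Dunmere (overflow 17)
  23÷6 = 3 each, +1 to first 5
Round 2: Ashgrove=12 Briarlake=7 Cedarfen=23 Hollowpine=11 Ironridge=19 Juniper=15 → close Cedarfen (overflow 12)
  23÷5 = 4 each, +1 to first 3
Round 3: Ashgrove=17 Briarlake=12 Hollowpine=16 Ironridge=23 Juniper=19 → close Ashgrove (overflow 12)
  17÷4 = 4 each, +1 to first 1
Round 4: Briarlake=17 Hollowpine=20 Ironridge=27 Juniper=23 → close Ironridge (overflow 16)
  27÷3 = 9 each, +1 to first 0
Round 5: Briarlake=26 Hollowpine=29 Juniper=32 → close Juniper (overflow 25)
  32÷2 = 16 each, +1 to first 0
Round 6: Briarlake=42 Hollowpine=45 → close Hollowpine (overflow 37)
  45÷1 = 45 each, +1 to first 0

Closure order: Dunmere, Cedarfen, Ashgrove, Ironridge, Juniper, Hollowpine
Last habitat: Briarlake with 87 animals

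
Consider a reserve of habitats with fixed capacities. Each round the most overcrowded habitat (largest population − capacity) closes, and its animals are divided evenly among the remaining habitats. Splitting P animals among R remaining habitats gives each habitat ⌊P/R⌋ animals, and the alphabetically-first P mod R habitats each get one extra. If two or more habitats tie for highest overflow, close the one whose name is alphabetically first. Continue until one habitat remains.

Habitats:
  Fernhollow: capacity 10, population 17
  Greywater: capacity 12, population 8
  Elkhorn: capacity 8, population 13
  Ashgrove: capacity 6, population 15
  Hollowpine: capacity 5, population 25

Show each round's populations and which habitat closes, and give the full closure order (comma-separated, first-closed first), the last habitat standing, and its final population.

Round 1: Ashgrove=15 Elkhorn=13 Fernhollow=17 Greywater=8 Hollowpine=25 → close Hollowpine (overflow 20)
  25÷4 = 6 each, +1 to first 1
Round 2: Ashgrove=22 Elkhorn=19 Fernhollow=23 Greywater=14 → close Ashgrove (overflow 16)
  22÷3 = 7 each, +1 to first 1
Round 3: Elkhorn=27 Fernhollow=30 Greywater=21 → close Fernhollow (overflow 20)
  30÷2 = 15 each, +1 to first 0
Round 4: Elkhorn=42 Greywater=36 → close Elkhorn (overflow 34)
  42÷1 = 42 each, +1 to first 0

Closure order: Hollowpine, Ashgrove, Fernhollow, Elkhorn
Last habitat: Greywater with 78 animals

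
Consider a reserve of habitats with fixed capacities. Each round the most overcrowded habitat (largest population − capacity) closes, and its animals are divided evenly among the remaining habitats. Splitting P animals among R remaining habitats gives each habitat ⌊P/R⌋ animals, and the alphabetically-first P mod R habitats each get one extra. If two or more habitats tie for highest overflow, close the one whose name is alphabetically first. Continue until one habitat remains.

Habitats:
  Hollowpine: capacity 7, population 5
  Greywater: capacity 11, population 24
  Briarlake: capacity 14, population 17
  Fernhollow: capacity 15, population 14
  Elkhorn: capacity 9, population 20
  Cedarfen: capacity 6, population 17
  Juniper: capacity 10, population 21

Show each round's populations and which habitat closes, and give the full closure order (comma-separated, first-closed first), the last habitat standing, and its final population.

Closure order: Greywater, Cedarfen, Elkhorn, Juniper, Briarlake, Fernhollow
Last habitat: Hollowpine with 118 animals

Round 1: Briarlake=17 Cedarfen=17 Elkhorn=20 Fernhollow=14 Greywater=24 Hollowpine=5 Juniper=21 → close Greywater (overflow 13)
  24÷6 = 4 each, +1 to first 0
Round 2: Briarlake=21 Cedarfen=21 Elkhorn=24 Fernhollow=18 Hollowpine=9 Juniper=25 → close Cedarfen (overflow 15)
  21÷5 = 4 each, +1 to first 1
Round 3: Briarlake=26 Elkhorn=28 Fernhollow=22 Hollowpine=13 Juniper=29 → close Elkhorn (overflow 19)
  28÷4 = 7 each, +1 to first 0
Round 4: Briarlake=33 Fernhollow=29 Hollowpine=20 Juniper=36 → close Juniper (overflow 26)
  36÷3 = 12 each, +1 to first 0
Round 5: Briarlake=45 Fernhollow=41 Hollowpine=32 → close Briarlake (overflow 31)
  45÷2 = 22 each, +1 to first 1
Round 6: Fernhollow=64 Hollowpine=54 → close Fernhollow (overflow 49)
  64÷1 = 64 each, +1 to first 0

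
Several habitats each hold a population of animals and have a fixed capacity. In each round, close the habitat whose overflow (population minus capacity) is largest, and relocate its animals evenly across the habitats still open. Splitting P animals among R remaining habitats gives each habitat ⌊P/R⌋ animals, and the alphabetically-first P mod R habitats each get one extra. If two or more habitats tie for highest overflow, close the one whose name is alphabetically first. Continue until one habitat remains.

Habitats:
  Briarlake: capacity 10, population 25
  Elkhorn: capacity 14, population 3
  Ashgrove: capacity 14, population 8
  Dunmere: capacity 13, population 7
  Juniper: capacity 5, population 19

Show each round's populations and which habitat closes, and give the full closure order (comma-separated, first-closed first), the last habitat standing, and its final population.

Closure order: Briarlake, Juniper, Ashgrove, Dunmere
Last habitat: Elkhorn with 62 animals

Round 1: Ashgrove=8 Briarlake=25 Dunmere=7 Elkhorn=3 Juniper=19 → close Briarlake (overflow 15)
  25÷4 = 6 each, +1 to first 1
Round 2: Ashgrove=15 Dunmere=13 Elkhorn=9 Juniper=25 → close Juniper (overflow 20)
  25÷3 = 8 each, +1 to first 1
Round 3: Ashgrove=24 Dunmere=21 Elkhorn=17 → close Ashgrove (overflow 10)
  24÷2 = 12 each, +1 to first 0
Round 4: Dunmere=33 Elkhorn=29 → close Dunmere (overflow 20)
  33÷1 = 33 each, +1 to first 0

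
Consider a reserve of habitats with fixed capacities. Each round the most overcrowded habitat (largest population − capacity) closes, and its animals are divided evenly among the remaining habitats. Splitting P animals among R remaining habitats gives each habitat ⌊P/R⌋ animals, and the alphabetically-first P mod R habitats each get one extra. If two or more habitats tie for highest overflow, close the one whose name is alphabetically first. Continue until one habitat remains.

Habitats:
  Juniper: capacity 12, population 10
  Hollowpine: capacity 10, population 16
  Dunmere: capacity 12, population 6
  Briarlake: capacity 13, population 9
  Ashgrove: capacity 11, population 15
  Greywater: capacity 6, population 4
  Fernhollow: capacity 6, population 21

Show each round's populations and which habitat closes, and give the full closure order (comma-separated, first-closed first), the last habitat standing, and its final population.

Round 1: Ashgrove=15 Briarlake=9 Dunmere=6 Fernhollow=21 Greywater=4 Hollowpine=16 Juniper=10 → close Fernhollow (overflow 15)
  21÷6 = 3 each, +1 to first 3
Round 2: Ashgrove=19 Briarlake=13 Dunmere=10 Greywater=7 Hollowpine=19 Juniper=13 → close Hollowpine (overflow 9)
  19÷5 = 3 each, +1 to first 4
Round 3: Ashgrove=23 Briarlake=17 Dunmere=14 Greywater=11 Juniper=16 → close Ashgrove (overflow 12)
  23÷4 = 5 each, +1 to first 3
Round 4: Briarlake=23 Dunmere=20 Greywater=17 Juniper=21 → close Greywater (overflow 11)
  17÷3 = 5 each, +1 to first 2
Round 5: Briarlake=29 Dunmere=26 Juniper=26 → close Briarlake (overflow 16)
  29÷2 = 14 each, +1 to first 1
Round 6: Dunmere=41 Juniper=40 → close Dunmere (overflow 29)
  41÷1 = 41 each, +1 to first 0

Closure order: Fernhollow, Hollowpine, Ashgrove, Greywater, Briarlake, Dunmere
Last habitat: Juniper with 81 animals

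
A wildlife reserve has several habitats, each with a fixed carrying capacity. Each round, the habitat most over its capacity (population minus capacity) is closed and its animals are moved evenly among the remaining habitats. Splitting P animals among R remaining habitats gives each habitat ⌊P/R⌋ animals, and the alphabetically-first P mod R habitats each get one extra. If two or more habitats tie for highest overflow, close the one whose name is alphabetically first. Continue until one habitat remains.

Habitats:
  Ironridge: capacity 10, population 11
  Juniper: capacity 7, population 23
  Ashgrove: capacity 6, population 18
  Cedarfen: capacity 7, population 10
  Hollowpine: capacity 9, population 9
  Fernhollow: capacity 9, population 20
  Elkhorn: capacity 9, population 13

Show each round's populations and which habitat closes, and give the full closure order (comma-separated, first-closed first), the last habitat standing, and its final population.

Closure order: Juniper, Ashgrove, Fernhollow, Elkhorn, Cedarfen, Hollowpine
Last habitat: Ironridge with 104 animals

Round 1: Ashgrove=18 Cedarfen=10 Elkhorn=13 Fernhollow=20 Hollowpine=9 Ironridge=11 Juniper=23 → close Juniper (overflow 16)
  23÷6 = 3 each, +1 to first 5
Round 2: Ashgrove=22 Cedarfen=14 Elkhorn=17 Fernhollow=24 Hollowpine=13 Ironridge=14 → close Ashgrove (overflow 16)
  22÷5 = 4 each, +1 to first 2
Round 3: Cedarfen=19 Elkhorn=22 Fernhollow=28 Hollowpine=17 Ironridge=18 → close Fernhollow (overflow 19)
  28÷4 = 7 each, +1 to first 0
Round 4: Cedarfen=26 Elkhorn=29 Hollowpine=24 Ironridge=25 → close Elkhorn (overflow 20)
  29÷3 = 9 each, +1 to first 2
Round 5: Cedarfen=36 Hollowpine=34 Ironridge=34 → close Cedarfen (overflow 29)
  36÷2 = 18 each, +1 to first 0
Round 6: Hollowpine=52 Ironridge=52 → close Hollowpine (overflow 43)
  52÷1 = 52 each, +1 to first 0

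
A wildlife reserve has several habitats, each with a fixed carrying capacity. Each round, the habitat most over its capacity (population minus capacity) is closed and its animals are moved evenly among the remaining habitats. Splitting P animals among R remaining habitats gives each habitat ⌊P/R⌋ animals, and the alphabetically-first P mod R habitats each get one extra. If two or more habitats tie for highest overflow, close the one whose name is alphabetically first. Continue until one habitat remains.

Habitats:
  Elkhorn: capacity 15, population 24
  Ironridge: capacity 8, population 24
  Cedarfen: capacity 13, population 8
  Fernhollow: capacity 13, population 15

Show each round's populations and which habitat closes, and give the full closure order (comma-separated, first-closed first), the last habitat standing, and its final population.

Closure order: Ironridge, Elkhorn, Fernhollow
Last habitat: Cedarfen with 71 animals

Round 1: Cedarfen=8 Elkhorn=24 Fernhollow=15 Ironridge=24 → close Ironridge (overflow 16)
  24÷3 = 8 each, +1 to first 0
Round 2: Cedarfen=16 Elkhorn=32 Fernhollow=23 → close Elkhorn (overflow 17)
  32÷2 = 16 each, +1 to first 0
Round 3: Cedarfen=32 Fernhollow=39 → close Fernhollow (overflow 26)
  39÷1 = 39 each, +1 to first 0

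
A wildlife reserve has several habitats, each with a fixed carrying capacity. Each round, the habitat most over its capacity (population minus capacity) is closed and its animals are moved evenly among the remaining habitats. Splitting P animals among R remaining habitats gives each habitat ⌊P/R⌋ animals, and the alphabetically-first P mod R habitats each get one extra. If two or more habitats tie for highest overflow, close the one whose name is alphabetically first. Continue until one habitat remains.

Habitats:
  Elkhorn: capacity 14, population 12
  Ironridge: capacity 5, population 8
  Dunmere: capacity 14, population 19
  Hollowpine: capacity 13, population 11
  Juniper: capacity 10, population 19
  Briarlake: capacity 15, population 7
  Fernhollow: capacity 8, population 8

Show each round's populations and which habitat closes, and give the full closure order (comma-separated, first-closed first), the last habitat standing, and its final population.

Round 1: Briarlake=7 Dunmere=19 Elkhorn=12 Fernhollow=8 Hollowpine=11 Ironridge=8 Juniper=19 → close Juniper (overflow 9)
  19÷6 = 3 each, +1 to first 1
Round 2: Briarlake=11 Dunmere=22 Elkhorn=15 Fernhollow=11 Hollowpine=14 Ironridge=11 → close Dunmere (overflow 8)
  22÷5 = 4 each, +1 to first 2
Round 3: Briarlake=16 Elkhorn=20 Fernhollow=15 Hollowpine=18 Ironridge=15 → close Ironridge (overflow 10)
  15÷4 = 3 each, +1 to first 3
Round 4: Briarlake=20 Elkhorn=24 Fernhollow=19 Hollowpine=21 → close Fernhollow (overflow 11)
  19÷3 = 6 each, +1 to first 1
Round 5: Briarlake=27 Elkhorn=30 Hollowpine=27 → close Elkhorn (overflow 16)
  30÷2 = 15 each, +1 to first 0
Round 6: Briarlake=42 Hollowpine=42 → close Hollowpine (overflow 29)
  42÷1 = 42 each, +1 to first 0

Closure order: Juniper, Dunmere, Ironridge, Fernhollow, Elkhorn, Hollowpine
Last habitat: Briarlake with 84 animals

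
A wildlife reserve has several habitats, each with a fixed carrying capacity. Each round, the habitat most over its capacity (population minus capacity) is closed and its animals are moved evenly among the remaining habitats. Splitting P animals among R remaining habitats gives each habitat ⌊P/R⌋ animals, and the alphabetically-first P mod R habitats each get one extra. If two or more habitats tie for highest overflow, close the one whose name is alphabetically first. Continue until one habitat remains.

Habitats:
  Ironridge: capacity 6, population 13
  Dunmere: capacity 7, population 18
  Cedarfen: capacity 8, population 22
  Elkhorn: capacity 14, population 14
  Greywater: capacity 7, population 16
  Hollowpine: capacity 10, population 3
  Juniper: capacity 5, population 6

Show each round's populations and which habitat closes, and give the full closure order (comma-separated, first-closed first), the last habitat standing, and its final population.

Round 1: Cedarfen=22 Dunmere=18 Elkhorn=14 Greywater=16 Hollowpine=3 Ironridge=13 Juniper=6 → close Cedarfen (overflow 14)
  22÷6 = 3 each, +1 to first 4
Round 2: Dunmere=22 Elkhorn=18 Greywater=20 Hollowpine=7 Ironridge=16 Juniper=9 → close Dunmere (overflow 15)
  22÷5 = 4 each, +1 to first 2
Round 3: Elkhorn=23 Greywater=25 Hollowpine=11 Ironridge=20 Juniper=13 → close Greywater (overflow 18)
  25÷4 = 6 each, +1 to first 1
Round 4: Elkhorn=30 Hollowpine=17 Ironridge=26 Juniper=19 → close Ironridge (overflow 20)
  26÷3 = 8 each, +1 to first 2
Round 5: Elkhorn=39 Hollowpine=26 Juniper=27 → close Elkhorn (overflow 25)
  39÷2 = 19 each, +1 to first 1
Round 6: Hollowpine=46 Juniper=46 → close Juniper (overflow 41)
  46÷1 = 46 each, +1 to first 0

Closure order: Cedarfen, Dunmere, Greywater, Ironridge, Elkhorn, Juniper
Last habitat: Hollowpine with 92 animals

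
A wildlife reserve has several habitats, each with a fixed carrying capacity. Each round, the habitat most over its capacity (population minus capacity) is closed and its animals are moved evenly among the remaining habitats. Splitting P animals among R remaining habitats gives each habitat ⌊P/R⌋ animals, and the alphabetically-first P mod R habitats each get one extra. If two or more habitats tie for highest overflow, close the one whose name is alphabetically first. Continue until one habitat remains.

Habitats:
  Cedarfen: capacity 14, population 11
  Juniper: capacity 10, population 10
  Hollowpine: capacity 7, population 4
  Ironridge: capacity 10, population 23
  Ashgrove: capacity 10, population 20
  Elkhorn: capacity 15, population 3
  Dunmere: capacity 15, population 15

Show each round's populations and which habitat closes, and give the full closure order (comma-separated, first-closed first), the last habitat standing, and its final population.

Round 1: Ashgrove=20 Cedarfen=11 Dunmere=15 Elkhorn=3 Hollowpine=4 Ironridge=23 Juniper=10 → close Ironridge (overflow 13)
  23÷6 = 3 each, +1 to first 5
Round 2: Ashgrove=24 Cedarfen=15 Dunmere=19 Elkhorn=7 Hollowpine=8 Juniper=13 → close Ashgrove (overflow 14)
  24÷5 = 4 each, +1 to first 4
Round 3: Cedarfen=20 Dunmere=24 Elkhorn=12 Hollowpine=13 Juniper=17 → close Dunmere (overflow 9)
  24÷4 = 6 each, +1 to first 0
Round 4: Cedarfen=26 Elkhorn=18 Hollowpine=19 Juniper=23 → close Juniper (overflow 13)
  23÷3 = 7 each, +1 to first 2
Round 5: Cedarfen=34 Elkhorn=26 Hollowpine=26 → close Cedarfen (overflow 20)
  34÷2 = 17 each, +1 to first 0
Round 6: Elkhorn=43 Hollowpine=43 → close Hollowpine (overflow 36)
  43÷1 = 43 each, +1 to first 0

Closure order: Ironridge, Ashgrove, Dunmere, Juniper, Cedarfen, Hollowpine
Last habitat: Elkhorn with 86 animals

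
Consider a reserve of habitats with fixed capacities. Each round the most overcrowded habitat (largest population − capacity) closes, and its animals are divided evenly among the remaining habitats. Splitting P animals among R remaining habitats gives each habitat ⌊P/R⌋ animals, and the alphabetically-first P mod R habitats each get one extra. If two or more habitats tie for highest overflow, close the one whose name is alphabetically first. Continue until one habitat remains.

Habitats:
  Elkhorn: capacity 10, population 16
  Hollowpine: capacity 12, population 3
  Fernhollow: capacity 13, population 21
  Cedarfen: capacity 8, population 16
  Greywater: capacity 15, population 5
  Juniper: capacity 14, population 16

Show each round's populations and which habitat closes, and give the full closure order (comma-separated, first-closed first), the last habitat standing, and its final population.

Round 1: Cedarfen=16 Elkhorn=16 Fernhollow=21 Greywater=5 Hollowpine=3 Juniper=16 → close Cedarfen (overflow 8)
  16÷5 = 3 each, +1 to first 1
Round 2: Elkhorn=20 Fernhollow=24 Greywater=8 Hollowpine=6 Juniper=19 → close Fernhollow (overflow 11)
  24÷4 = 6 each, +1 to first 0
Round 3: Elkhorn=26 Greywater=14 Hollowpine=12 Juniper=25 → close Elkhorn (overflow 16)
  26÷3 = 8 each, +1 to first 2
Round 4: Greywater=23 Hollowpine=21 Juniper=33 → close Juniper (overflow 19)
  33÷2 = 16 each, +1 to first 1
Round 5: Greywater=40 Hollowpine=37 → close Greywater (overflow 25)
  40÷1 = 40 each, +1 to first 0

Closure order: Cedarfen, Fernhollow, Elkhorn, Juniper, Greywater
Last habitat: Hollowpine with 77 animals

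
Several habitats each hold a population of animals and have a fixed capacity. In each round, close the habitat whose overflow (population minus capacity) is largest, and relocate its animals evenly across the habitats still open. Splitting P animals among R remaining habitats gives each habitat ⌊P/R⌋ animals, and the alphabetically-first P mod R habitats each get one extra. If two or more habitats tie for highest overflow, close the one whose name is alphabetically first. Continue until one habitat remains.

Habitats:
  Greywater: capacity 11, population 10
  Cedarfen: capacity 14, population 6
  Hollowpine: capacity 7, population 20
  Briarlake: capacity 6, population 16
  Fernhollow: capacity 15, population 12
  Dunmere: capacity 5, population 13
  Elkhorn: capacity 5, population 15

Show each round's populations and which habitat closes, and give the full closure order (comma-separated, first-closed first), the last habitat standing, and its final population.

Closure order: Hollowpine, Briarlake, Elkhorn, Dunmere, Greywater, Fernhollow
Last habitat: Cedarfen with 92 animals

Round 1: Briarlake=16 Cedarfen=6 Dunmere=13 Elkhorn=15 Fernhollow=12 Greywater=10 Hollowpine=20 → close Hollowpine (overflow 13)
  20÷6 = 3 each, +1 to first 2
Round 2: Briarlake=20 Cedarfen=10 Dunmere=16 Elkhorn=18 Fernhollow=15 Greywater=13 → close Briarlake (overflow 14)
  20÷5 = 4 each, +1 to first 0
Round 3: Cedarfen=14 Dunmere=20 Elkhorn=22 Fernhollow=19 Greywater=17 → close Elkhorn (overflow 17)
  22÷4 = 5 each, +1 to first 2
Round 4: Cedarfen=20 Dunmere=26 Fernhollow=24 Greywater=22 → close Dunmere (overflow 21)
  26÷3 = 8 each, +1 to first 2
Round 5: Cedarfen=29 Fernhollow=33 Greywater=30 → close Greywater (overflow 19)
  30÷2 = 15 each, +1 to first 0
Round 6: Cedarfen=44 Fernhollow=48 → close Fernhollow (overflow 33)
  48÷1 = 48 each, +1 to first 0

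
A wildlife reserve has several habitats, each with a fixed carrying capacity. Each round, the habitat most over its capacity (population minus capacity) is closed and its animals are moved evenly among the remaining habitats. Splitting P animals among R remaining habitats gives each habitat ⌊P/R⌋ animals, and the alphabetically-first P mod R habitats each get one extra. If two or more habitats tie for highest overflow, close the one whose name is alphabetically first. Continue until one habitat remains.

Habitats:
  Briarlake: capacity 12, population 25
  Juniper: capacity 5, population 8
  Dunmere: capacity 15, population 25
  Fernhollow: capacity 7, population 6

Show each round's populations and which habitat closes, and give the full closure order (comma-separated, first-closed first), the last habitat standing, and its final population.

Closure order: Briarlake, Dunmere, Juniper
Last habitat: Fernhollow with 64 animals

Round 1: Briarlake=25 Dunmere=25 Fernhollow=6 Juniper=8 → close Briarlake (overflow 13)
  25÷3 = 8 each, +1 to first 1
Round 2: Dunmere=34 Fernhollow=14 Juniper=16 → close Dunmere (overflow 19)
  34÷2 = 17 each, +1 to first 0
Round 3: Fernhollow=31 Juniper=33 → close Juniper (overflow 28)
  33÷1 = 33 each, +1 to first 0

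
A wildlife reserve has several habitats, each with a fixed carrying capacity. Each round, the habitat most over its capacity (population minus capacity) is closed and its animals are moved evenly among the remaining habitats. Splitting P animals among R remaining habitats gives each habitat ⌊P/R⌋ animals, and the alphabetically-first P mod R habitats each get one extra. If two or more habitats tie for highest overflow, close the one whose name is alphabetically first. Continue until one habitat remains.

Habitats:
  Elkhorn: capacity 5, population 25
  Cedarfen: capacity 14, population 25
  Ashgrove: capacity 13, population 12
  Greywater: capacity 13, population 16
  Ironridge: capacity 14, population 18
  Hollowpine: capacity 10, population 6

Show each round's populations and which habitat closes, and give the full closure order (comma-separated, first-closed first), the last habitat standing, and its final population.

Closure order: Elkhorn, Cedarfen, Greywater, Ironridge, Ashgrove
Last habitat: Hollowpine with 102 animals

Round 1: Ashgrove=12 Cedarfen=25 Elkhorn=25 Greywater=16 Hollowpine=6 Ironridge=18 → close Elkhorn (overflow 20)
  25÷5 = 5 each, +1 to first 0
Round 2: Ashgrove=17 Cedarfen=30 Greywater=21 Hollowpine=11 Ironridge=23 → close Cedarfen (overflow 16)
  30÷4 = 7 each, +1 to first 2
Round 3: Ashgrove=25 Greywater=29 Hollowpine=18 Ironridge=30 → close Greywater (overflow 16)
  29÷3 = 9 each, +1 to first 2
Round 4: Ashgrove=35 Hollowpine=28 Ironridge=39 → close Ironridge (overflow 25)
  39÷2 = 19 each, +1 to first 1
Round 5: Ashgrove=55 Hollowpine=47 → close Ashgrove (overflow 42)
  55÷1 = 55 each, +1 to first 0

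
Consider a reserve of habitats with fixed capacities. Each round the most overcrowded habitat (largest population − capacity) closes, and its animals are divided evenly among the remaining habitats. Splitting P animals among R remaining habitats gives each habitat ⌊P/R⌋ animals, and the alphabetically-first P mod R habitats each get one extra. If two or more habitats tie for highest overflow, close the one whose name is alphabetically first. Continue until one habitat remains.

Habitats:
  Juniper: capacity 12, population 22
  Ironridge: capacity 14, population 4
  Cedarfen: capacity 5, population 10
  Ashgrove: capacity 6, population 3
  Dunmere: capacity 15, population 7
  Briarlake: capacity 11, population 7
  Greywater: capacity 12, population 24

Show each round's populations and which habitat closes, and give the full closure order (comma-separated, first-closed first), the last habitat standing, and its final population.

Closure order: Greywater, Juniper, Cedarfen, Ashgrove, Briarlake, Dunmere
Last habitat: Ironridge with 77 animals

Round 1: Ashgrove=3 Briarlake=7 Cedarfen=10 Dunmere=7 Greywater=24 Ironridge=4 Juniper=22 → close Greywater (overflow 12)
  24÷6 = 4 each, +1 to first 0
Round 2: Ashgrove=7 Briarlake=11 Cedarfen=14 Dunmere=11 Ironridge=8 Juniper=26 → close Juniper (overflow 14)
  26÷5 = 5 each, +1 to first 1
Round 3: Ashgrove=13 Briarlake=16 Cedarfen=19 Dunmere=16 Ironridge=13 → close Cedarfen (overflow 14)
  19÷4 = 4 each, +1 to first 3
Round 4: Ashgrove=18 Briarlake=21 Dunmere=21 Ironridge=17 → close Ashgrove (overflow 12)
  18÷3 = 6 each, +1 to first 0
Round 5: Briarlake=27 Dunmere=27 Ironridge=23 → close Briarlake (overflow 16)
  27÷2 = 13 each, +1 to first 1
Round 6: Dunmere=41 Ironridge=36 → close Dunmere (overflow 26)
  41÷1 = 41 each, +1 to first 0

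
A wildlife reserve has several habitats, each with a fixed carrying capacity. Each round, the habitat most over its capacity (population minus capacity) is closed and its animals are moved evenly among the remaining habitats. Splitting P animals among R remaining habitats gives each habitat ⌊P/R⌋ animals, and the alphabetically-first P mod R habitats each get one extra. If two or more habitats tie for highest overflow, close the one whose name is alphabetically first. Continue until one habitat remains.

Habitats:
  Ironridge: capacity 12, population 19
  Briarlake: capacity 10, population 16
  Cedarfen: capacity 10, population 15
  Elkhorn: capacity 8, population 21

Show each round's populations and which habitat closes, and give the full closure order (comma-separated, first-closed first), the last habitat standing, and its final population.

Round 1: Briarlake=16 Cedarfen=15 Elkhorn=21 Ironridge=19 → close Elkhorn (overflow 13)
  21÷3 = 7 each, +1 to first 0
Round 2: Briarlake=23 Cedarfen=22 Ironridge=26 → close Ironridge (overflow 14)
  26÷2 = 13 each, +1 to first 0
Round 3: Briarlake=36 Cedarfen=35 → close Briarlake (overflow 26)
  36÷1 = 36 each, +1 to first 0

Closure order: Elkhorn, Ironridge, Briarlake
Last habitat: Cedarfen with 71 animals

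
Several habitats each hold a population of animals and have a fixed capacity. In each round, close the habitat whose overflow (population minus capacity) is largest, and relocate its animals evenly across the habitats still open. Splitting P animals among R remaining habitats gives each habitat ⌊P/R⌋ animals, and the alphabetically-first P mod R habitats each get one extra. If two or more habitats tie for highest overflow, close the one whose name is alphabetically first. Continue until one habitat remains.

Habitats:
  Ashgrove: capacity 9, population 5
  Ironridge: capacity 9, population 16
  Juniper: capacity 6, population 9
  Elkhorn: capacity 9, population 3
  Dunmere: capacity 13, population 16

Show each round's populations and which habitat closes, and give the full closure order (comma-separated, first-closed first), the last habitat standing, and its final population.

Round 1: Ashgrove=5 Dunmere=16 Elkhorn=3 Ironridge=16 Juniper=9 → close Ironridge (overflow 7)
  16÷4 = 4 each, +1 to first 0
Round 2: Ashgrove=9 Dunmere=20 Elkhorn=7 Juniper=13 → close Dunmere (overflow 7)
  20÷3 = 6 each, +1 to first 2
Round 3: Ashgrove=16 Elkhorn=14 Juniper=19 → close Juniper (overflow 13)
  19÷2 = 9 each, +1 to first 1
Round 4: Ashgrove=26 Elkhorn=23 → close Ashgrove (overflow 17)
  26÷1 = 26 each, +1 to first 0

Closure order: Ironridge, Dunmere, Juniper, Ashgrove
Last habitat: Elkhorn with 49 animals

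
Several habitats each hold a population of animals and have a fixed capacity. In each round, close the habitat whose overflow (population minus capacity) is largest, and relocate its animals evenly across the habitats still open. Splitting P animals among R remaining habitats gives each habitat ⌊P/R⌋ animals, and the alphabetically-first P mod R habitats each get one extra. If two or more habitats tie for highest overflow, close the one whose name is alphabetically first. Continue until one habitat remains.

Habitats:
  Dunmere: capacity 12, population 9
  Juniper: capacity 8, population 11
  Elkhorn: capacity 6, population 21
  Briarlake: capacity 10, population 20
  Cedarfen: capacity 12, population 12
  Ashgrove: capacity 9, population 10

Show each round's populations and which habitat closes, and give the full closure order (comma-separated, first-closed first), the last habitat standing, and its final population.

Closure order: Elkhorn, Briarlake, Juniper, Ashgrove, Cedarfen
Last habitat: Dunmere with 83 animals

Round 1: Ashgrove=10 Briarlake=20 Cedarfen=12 Dunmere=9 Elkhorn=21 Juniper=11 → close Elkhorn (overflow 15)
  21÷5 = 4 each, +1 to first 1
Round 2: Ashgrove=15 Briarlake=24 Cedarfen=16 Dunmere=13 Juniper=15 → close Briarlake (overflow 14)
  24÷4 = 6 each, +1 to first 0
Round 3: Ashgrove=21 Cedarfen=22 Dunmere=19 Juniper=21 → close Juniper (overflow 13)
  21÷3 = 7 each, +1 to first 0
Round 4: Ashgrove=28 Cedarfen=29 Dunmere=26 → close Ashgrove (overflow 19)
  28÷2 = 14 each, +1 to first 0
Round 5: Cedarfen=43 Dunmere=40 → close Cedarfen (overflow 31)
  43÷1 = 43 each, +1 to first 0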